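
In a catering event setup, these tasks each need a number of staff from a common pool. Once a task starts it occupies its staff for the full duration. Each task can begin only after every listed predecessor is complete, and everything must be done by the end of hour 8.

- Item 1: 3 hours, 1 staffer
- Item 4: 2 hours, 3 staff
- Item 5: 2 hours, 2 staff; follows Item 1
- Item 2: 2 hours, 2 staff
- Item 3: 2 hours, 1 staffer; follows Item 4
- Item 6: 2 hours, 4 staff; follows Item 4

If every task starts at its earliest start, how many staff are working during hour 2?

6

At early start, hour 2 has: Item 1, Item 4, Item 2.
Demand: 1 + 3 + 2 = 6.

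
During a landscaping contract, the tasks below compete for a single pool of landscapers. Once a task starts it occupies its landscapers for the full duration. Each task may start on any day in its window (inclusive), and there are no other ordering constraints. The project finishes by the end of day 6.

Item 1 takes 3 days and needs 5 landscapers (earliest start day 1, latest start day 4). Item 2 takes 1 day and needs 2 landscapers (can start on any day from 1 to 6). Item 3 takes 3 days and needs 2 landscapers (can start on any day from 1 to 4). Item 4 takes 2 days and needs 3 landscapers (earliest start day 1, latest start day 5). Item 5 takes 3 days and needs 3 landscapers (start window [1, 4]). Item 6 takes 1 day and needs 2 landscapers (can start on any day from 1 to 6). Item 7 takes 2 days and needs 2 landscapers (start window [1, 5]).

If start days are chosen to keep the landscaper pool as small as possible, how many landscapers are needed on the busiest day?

Early-start (Item 1@1, Item 2@1, Item 3@1, Item 4@1, Item 5@1, Item 6@1, Item 7@1) gives peak 19: d1:19  d2:15  d3:10  d4:0  d5:0  d6:0.
Shift Item 3→2, Item 4→4, Item 5→4, Item 6→6, Item 7→5.
Schedule Item 1@1, Item 2@1, Item 3@2, Item 4@4, Item 5@4, Item 6@6, Item 7@5: d1:7  d2:7  d3:7  d4:8  d5:8  d6:7 — peak 8.
Total landscaper-days = 44 over 6 days ⇒ peak ≥ ⌈44/6⌉ = 8, so 8 is optimal.

8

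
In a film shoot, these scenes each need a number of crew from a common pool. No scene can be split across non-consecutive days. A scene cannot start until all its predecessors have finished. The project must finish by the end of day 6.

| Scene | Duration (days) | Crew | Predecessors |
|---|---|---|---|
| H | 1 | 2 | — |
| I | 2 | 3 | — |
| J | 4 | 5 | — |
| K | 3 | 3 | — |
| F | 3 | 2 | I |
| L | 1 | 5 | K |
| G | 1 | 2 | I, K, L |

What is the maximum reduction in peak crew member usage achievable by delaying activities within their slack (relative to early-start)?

2

Early-start peak: d1:13  d2:11  d3:10  d4:12  d5:4  d6:0 ⇒ 13.
Leveled (H@1, I@1, J@1, K@2, F@3, L@5, G@6): d1:10  d2:11  d3:10  d4:10  d5:7  d6:2 ⇒ 11.
Reduction 13 − 11 = 2.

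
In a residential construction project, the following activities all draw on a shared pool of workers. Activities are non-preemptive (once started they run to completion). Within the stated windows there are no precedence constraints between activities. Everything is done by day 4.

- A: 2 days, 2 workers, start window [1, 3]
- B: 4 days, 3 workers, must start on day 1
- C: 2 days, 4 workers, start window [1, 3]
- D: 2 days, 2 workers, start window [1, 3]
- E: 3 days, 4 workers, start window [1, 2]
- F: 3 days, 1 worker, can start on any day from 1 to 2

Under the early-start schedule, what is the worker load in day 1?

At early start, day 1 has: A, B, C, D, E, F.
Demand: 2 + 3 + 4 + 2 + 4 + 1 = 16.

16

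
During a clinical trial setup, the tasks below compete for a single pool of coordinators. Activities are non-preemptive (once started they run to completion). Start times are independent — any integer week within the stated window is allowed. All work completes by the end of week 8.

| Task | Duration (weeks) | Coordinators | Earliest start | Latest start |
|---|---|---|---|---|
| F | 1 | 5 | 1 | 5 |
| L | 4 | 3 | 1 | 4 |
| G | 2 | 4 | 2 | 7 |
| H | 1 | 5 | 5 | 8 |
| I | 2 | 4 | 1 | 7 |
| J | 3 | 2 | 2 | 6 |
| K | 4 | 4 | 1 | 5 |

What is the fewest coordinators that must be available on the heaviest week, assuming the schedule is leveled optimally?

Early-start (F@1, L@1, G@2, H@5, I@1, J@2, K@1) gives peak 17: w1:16  w2:17  w3:13  w4:9  w5:5  w6:0  w7:0  w8:0.
Shift I→6, K→4.
Schedule F@1, L@1, G@2, H@5, I@6, J@2, K@4: w1:8  w2:9  w3:9  w4:9  w5:9  w6:8  w7:8  w8:0 — peak 9.

9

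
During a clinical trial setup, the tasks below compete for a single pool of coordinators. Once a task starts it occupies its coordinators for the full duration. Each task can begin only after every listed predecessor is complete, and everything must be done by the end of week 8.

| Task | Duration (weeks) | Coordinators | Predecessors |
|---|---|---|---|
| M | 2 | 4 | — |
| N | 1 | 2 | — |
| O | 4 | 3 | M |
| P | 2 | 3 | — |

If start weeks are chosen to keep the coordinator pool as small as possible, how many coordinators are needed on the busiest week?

5

Early-start (M@1, N@1, O@3, P@1) gives peak 9: w1:9  w2:7  w3:3  w4:3  w5:3  w6:3  w7:0  w8:0.
Shift N→3, P→7.
Schedule M@1, N@3, O@3, P@7: w1:4  w2:4  w3:5  w4:3  w5:3  w6:3  w7:3  w8:3 — peak 5.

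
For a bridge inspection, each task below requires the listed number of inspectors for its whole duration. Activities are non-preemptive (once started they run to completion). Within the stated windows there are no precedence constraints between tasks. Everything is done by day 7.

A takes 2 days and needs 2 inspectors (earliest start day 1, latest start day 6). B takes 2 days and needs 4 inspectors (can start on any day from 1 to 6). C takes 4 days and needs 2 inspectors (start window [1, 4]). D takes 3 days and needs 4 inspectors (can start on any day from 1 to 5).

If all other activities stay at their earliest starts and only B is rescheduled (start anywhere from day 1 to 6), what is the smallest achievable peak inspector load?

B@1: d1:12  d2:12  d3:6  d4:2  d5:0  d6:0  d7:0 → peak 12
B@2: d1:8  d2:12  d3:10  d4:2  d5:0  d6:0  d7:0 → peak 12
B@3: d1:8  d2:8  d3:10  d4:6  d5:0  d6:0  d7:0 → peak 10
B@4: d1:8  d2:8  d3:6  d4:6  d5:4  d6:0  d7:0 → peak 8
B@5: d1:8  d2:8  d3:6  d4:2  d5:4  d6:4  d7:0 → peak 8
B@6: d1:8  d2:8  d3:6  d4:2  d5:0  d6:4  d7:4 → peak 8
Best is B@4, peak 8.

8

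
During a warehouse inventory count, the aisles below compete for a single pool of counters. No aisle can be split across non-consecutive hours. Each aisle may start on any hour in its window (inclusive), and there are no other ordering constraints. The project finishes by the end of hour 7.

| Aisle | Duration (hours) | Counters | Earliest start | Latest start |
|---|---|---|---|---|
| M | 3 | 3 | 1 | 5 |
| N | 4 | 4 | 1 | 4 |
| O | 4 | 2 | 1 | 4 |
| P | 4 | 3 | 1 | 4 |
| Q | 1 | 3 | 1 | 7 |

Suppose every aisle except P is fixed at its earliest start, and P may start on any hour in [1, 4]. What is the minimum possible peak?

12

P@1: h1:15  h2:12  h3:12  h4:9  h5:0  h6:0  h7:0 → peak 15
P@2: h1:12  h2:12  h3:12  h4:9  h5:3  h6:0  h7:0 → peak 12
P@3: h1:12  h2:9  h3:12  h4:9  h5:3  h6:3  h7:0 → peak 12
P@4: h1:12  h2:9  h3:9  h4:9  h5:3  h6:3  h7:3 → peak 12
Best is P@2, peak 12.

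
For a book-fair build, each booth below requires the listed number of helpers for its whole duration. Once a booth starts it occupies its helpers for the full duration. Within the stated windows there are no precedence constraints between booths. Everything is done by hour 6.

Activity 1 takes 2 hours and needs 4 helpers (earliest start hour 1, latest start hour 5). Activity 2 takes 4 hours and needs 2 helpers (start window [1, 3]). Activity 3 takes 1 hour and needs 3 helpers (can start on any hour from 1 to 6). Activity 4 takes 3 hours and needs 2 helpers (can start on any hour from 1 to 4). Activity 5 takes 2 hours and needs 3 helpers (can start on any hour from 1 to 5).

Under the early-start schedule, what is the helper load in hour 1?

14

At early start, hour 1 has: Activity 1, Activity 2, Activity 3, Activity 4, Activity 5.
Demand: 4 + 2 + 3 + 2 + 3 = 14.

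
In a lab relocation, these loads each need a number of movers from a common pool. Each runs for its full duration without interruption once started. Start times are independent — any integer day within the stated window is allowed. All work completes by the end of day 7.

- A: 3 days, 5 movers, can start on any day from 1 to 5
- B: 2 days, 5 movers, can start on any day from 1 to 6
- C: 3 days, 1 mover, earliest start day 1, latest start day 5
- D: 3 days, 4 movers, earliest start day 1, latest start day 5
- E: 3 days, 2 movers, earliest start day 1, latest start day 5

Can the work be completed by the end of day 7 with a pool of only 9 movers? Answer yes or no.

Schedule A@1, B@4, C@1, D@4, E@1: d1:8  d2:8  d3:8  d4:9  d5:9  d6:4  d7:0 — peak 9 ≤ 9.

yes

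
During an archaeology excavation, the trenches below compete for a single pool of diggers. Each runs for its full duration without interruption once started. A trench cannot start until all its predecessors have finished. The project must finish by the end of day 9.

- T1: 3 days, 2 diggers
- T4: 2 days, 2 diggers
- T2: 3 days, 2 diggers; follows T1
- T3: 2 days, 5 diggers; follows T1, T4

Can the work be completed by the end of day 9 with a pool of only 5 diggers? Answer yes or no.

yes

Schedule T1@1, T4@1, T2@4, T3@7: d1:4  d2:4  d3:2  d4:2  d5:2  d6:2  d7:5  d8:5  d9:0 — peak 5 ≤ 5.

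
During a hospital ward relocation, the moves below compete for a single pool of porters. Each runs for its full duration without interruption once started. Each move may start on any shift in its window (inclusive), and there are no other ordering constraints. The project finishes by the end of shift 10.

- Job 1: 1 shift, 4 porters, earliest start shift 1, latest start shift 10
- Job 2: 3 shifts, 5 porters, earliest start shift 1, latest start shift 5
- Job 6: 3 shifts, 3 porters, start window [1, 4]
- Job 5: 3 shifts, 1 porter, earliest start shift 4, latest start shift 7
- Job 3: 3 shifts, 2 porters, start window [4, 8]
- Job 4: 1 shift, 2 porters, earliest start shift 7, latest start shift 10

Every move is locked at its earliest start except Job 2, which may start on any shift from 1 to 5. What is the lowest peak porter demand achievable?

8

Job 2@1: s1:12  s2:8  s3:8  s4:3  s5:3  s6:3  s7:2  s8:0  s9:0  s10:0 → peak 12
Job 2@2: s1:7  s2:8  s3:8  s4:8  s5:3  s6:3  s7:2  s8:0  s9:0  s10:0 → peak 8
Job 2@3: s1:7  s2:3  s3:8  s4:8  s5:8  s6:3  s7:2  s8:0  s9:0  s10:0 → peak 8
Job 2@4: s1:7  s2:3  s3:3  s4:8  s5:8  s6:8  s7:2  s8:0  s9:0  s10:0 → peak 8
Job 2@5: s1:7  s2:3  s3:3  s4:3  s5:8  s6:8  s7:7  s8:0  s9:0  s10:0 → peak 8
Best is Job 2@2, peak 8.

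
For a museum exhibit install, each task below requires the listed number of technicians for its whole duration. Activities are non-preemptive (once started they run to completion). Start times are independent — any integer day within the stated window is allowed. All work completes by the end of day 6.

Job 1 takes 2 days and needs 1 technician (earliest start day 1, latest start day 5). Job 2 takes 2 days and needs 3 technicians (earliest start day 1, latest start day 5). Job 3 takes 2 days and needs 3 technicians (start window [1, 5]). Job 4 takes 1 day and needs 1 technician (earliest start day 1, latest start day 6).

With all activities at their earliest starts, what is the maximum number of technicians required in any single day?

8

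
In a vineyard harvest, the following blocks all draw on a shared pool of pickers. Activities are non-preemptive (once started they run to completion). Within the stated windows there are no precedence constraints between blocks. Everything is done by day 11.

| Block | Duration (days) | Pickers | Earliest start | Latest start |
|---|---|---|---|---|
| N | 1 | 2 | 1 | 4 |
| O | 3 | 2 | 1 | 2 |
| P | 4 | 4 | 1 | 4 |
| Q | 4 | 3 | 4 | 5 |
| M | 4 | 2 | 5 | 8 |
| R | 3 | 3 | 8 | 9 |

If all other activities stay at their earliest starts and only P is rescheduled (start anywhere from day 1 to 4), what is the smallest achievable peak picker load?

8

P@1: d1:8  d2:6  d3:6  d4:7  d5:5  d6:5  d7:5  d8:5  d9:3  d10:3  d11:0 → peak 8
P@2: d1:4  d2:6  d3:6  d4:7  d5:9  d6:5  d7:5  d8:5  d9:3  d10:3  d11:0 → peak 9
P@3: d1:4  d2:2  d3:6  d4:7  d5:9  d6:9  d7:5  d8:5  d9:3  d10:3  d11:0 → peak 9
P@4: d1:4  d2:2  d3:2  d4:7  d5:9  d6:9  d7:9  d8:5  d9:3  d10:3  d11:0 → peak 9
Best is P@1, peak 8.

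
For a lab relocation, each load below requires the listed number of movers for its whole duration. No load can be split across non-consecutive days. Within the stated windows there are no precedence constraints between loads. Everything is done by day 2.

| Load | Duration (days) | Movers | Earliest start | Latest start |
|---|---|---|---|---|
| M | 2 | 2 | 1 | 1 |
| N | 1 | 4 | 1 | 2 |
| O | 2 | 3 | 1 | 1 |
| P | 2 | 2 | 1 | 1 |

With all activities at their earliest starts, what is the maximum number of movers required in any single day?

11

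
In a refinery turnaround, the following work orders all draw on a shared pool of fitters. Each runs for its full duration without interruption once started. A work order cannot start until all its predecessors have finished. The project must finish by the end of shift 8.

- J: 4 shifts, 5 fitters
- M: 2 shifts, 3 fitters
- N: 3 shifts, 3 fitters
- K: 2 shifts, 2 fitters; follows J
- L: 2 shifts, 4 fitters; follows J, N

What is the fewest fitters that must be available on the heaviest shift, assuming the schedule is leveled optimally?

Early-start (J@1, M@1, N@1, K@5, L@5) gives peak 11: s1:11  s2:11  s3:8  s4:5  s5:6  s6:6  s7:0  s8:0.
Shift N→3, L→6.
Schedule J@1, M@1, N@3, K@5, L@6: s1:8  s2:8  s3:8  s4:8  s5:5  s6:6  s7:4  s8:0 — peak 8.

8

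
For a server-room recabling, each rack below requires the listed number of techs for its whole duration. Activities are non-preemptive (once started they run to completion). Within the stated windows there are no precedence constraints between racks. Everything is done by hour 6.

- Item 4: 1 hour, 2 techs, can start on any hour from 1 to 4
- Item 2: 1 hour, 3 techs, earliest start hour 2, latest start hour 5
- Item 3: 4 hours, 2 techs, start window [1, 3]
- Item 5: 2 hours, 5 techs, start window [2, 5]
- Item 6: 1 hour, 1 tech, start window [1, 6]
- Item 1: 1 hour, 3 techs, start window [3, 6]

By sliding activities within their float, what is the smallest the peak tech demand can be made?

5

Early-start (Item 4@1, Item 2@2, Item 3@1, Item 5@2, Item 6@1, Item 1@3) gives peak 10: h1:5  h2:10  h3:10  h4:2  h5:0  h6:0.
Shift Item 5→5.
Schedule Item 4@1, Item 2@2, Item 3@1, Item 5@5, Item 6@1, Item 1@3: h1:5  h2:5  h3:5  h4:2  h5:5  h6:5 — peak 5.
Total tech-hours = 27 over 6 hours ⇒ peak ≥ ⌈27/6⌉ = 5, so 5 is optimal.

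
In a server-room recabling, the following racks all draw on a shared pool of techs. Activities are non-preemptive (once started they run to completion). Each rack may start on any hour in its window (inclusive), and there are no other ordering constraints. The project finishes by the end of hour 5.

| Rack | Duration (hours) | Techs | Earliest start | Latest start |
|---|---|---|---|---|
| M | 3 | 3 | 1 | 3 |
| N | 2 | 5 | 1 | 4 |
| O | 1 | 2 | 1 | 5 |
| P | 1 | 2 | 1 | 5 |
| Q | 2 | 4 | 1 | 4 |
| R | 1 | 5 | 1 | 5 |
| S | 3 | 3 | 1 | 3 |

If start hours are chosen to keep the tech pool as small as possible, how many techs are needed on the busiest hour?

10

Early-start (M@1, N@1, O@1, P@1, Q@1, R@1, S@1) gives peak 24: h1:24  h2:15  h3:6  h4:0  h5:0.
Shift P→2, Q→3, R→5, S→3.
Schedule M@1, N@1, O@1, P@2, Q@3, R@5, S@3: h1:10  h2:10  h3:10  h4:7  h5:8 — peak 10.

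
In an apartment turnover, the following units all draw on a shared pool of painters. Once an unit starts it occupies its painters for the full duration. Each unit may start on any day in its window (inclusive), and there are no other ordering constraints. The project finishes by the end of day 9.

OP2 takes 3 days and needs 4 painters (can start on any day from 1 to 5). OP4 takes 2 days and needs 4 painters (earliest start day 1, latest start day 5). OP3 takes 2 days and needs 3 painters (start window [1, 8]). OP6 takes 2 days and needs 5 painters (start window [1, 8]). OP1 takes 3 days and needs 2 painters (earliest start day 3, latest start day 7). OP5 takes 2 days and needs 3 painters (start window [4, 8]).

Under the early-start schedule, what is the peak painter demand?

16

Early-start schedule: OP2@1, OP4@1, OP3@1, OP6@1, OP1@3, OP5@4.
Load per day: day 1: 16, day 2: 16, day 3: 6, day 4: 5, day 5: 5, day 6: 0, day 7: 0, day 8: 0, day 9: 0.
Peak is 16.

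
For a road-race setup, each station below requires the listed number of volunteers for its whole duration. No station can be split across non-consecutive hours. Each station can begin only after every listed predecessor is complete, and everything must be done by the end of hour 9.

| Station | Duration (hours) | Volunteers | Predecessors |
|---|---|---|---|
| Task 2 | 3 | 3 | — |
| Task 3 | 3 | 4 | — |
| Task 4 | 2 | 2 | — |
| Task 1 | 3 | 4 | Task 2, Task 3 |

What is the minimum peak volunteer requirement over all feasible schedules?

Early-start (Task 2@1, Task 3@1, Task 4@1, Task 1@4) gives peak 9: h1:9  h2:9  h3:7  h4:4  h5:4  h6:4  h7:0  h8:0  h9:0.
Shift Task 3→4, Task 1→7.
Schedule Task 2@1, Task 3@4, Task 4@1, Task 1@7: h1:5  h2:5  h3:3  h4:4  h5:4  h6:4  h7:4  h8:4  h9:4 — peak 5.
Total volunteer-hours = 37 over 9 hours ⇒ peak ≥ ⌈37/9⌉ = 5, so 5 is optimal.

5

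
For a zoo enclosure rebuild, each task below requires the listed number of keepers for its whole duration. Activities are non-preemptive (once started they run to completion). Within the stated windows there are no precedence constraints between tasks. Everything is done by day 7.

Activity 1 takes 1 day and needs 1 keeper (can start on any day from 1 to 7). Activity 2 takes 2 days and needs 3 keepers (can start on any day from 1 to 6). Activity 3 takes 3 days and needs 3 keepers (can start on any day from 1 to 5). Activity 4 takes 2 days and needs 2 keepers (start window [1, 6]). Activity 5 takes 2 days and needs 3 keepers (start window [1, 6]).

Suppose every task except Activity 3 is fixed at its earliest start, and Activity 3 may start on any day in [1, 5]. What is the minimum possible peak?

Activity 3@1: d1:12  d2:11  d3:3  d4:0  d5:0  d6:0  d7:0 → peak 12
Activity 3@2: d1:9  d2:11  d3:3  d4:3  d5:0  d6:0  d7:0 → peak 11
Activity 3@3: d1:9  d2:8  d3:3  d4:3  d5:3  d6:0  d7:0 → peak 9
Activity 3@4: d1:9  d2:8  d3:0  d4:3  d5:3  d6:3  d7:0 → peak 9
Activity 3@5: d1:9  d2:8  d3:0  d4:0  d5:3  d6:3  d7:3 → peak 9
Best is Activity 3@3, peak 9.

9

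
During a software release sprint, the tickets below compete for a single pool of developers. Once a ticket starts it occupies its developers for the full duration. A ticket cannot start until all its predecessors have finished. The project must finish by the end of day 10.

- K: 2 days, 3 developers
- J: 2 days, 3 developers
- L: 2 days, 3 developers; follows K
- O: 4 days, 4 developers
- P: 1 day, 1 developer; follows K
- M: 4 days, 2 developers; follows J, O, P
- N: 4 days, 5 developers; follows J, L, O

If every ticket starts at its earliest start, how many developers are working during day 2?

At early start, day 2 has: K, J, O.
Demand: 3 + 3 + 4 = 10.

10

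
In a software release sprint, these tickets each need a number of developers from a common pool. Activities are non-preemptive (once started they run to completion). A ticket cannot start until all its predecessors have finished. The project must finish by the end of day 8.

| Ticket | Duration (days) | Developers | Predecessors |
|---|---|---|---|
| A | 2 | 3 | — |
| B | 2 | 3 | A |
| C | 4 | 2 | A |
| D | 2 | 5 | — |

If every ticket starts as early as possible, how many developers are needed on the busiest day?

Early-start schedule: A@1, B@3, C@3, D@1.
Load per day: day 1: 8, day 2: 8, day 3: 5, day 4: 5, day 5: 2, day 6: 2, day 7: 0, day 8: 0.
Peak is 8.

8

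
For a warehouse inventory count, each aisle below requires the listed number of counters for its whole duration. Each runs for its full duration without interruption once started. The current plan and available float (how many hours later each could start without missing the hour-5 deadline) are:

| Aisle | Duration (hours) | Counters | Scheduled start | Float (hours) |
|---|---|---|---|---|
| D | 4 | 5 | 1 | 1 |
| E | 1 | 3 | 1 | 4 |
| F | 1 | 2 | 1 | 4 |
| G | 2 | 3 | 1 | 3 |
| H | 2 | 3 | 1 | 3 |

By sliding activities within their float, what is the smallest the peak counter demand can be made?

8

Early-start (D@1, E@1, F@1, G@1, H@1) gives peak 16: h1:16  h2:11  h3:5  h4:5  h5:0.
Shift F→5, G→2, H→4.
Schedule D@1, E@1, F@5, G@2, H@4: h1:8  h2:8  h3:8  h4:8  h5:5 — peak 8.
Total counter-hours = 37 over 5 hours ⇒ peak ≥ ⌈37/5⌉ = 8, so 8 is optimal.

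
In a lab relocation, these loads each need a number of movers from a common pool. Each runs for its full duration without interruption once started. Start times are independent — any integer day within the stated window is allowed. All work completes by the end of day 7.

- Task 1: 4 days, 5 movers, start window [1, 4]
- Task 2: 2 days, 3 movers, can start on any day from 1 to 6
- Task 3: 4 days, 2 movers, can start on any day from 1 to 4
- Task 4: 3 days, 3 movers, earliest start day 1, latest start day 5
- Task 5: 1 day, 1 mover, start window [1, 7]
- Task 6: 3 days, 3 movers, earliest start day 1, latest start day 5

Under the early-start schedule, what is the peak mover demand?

Early-start schedule: Task 1@1, Task 2@1, Task 3@1, Task 4@1, Task 5@1, Task 6@1.
Load per day: day 1: 17, day 2: 16, day 3: 13, day 4: 7, day 5: 0, day 6: 0, day 7: 0.
Peak is 17.

17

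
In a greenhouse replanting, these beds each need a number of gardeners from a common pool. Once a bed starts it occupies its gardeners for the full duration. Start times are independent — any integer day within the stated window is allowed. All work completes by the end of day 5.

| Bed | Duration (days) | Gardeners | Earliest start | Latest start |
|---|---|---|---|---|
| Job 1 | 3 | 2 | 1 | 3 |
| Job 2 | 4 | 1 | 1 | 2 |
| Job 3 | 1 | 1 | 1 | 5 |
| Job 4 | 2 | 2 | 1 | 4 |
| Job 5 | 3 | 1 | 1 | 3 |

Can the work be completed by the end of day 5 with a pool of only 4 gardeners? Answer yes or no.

Schedule Job 1@1, Job 2@1, Job 3@1, Job 4@4, Job 5@2: d1:4  d2:4  d3:4  d4:4  d5:2 — peak 4 ≤ 4.

yes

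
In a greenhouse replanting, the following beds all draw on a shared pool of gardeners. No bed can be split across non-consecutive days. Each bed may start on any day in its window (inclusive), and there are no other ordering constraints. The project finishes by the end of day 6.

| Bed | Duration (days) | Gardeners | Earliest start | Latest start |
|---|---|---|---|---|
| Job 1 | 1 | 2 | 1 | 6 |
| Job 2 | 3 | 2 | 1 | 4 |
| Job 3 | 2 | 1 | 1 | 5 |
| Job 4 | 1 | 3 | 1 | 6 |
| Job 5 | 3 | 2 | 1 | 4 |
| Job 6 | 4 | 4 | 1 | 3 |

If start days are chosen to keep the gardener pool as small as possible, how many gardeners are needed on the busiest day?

Early-start (Job 1@1, Job 2@1, Job 3@1, Job 4@1, Job 5@1, Job 6@1) gives peak 14: d1:14  d2:9  d3:8  d4:4  d5:0  d6:0.
Shift Job 4→2, Job 5→4, Job 6→3.
Schedule Job 1@1, Job 2@1, Job 3@1, Job 4@2, Job 5@4, Job 6@3: d1:5  d2:6  d3:6  d4:6  d5:6  d6:6 — peak 6.
Total gardener-days = 35 over 6 days ⇒ peak ≥ ⌈35/6⌉ = 6, so 6 is optimal.

6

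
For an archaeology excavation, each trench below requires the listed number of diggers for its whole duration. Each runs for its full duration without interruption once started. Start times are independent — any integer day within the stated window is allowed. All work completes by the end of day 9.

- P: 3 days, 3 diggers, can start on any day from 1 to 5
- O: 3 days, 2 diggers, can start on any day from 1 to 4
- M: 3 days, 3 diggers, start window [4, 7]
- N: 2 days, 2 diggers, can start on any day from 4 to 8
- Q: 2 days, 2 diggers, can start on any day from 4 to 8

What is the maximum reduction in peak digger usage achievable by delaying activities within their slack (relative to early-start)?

2

Early-start peak: d1:5  d2:5  d3:5  d4:7  d5:7  d6:3  d7:0  d8:0  d9:0 ⇒ 7.
Leveled (P@1, O@1, M@4, N@4, Q@6): d1:5  d2:5  d3:5  d4:5  d5:5  d6:5  d7:2  d8:0  d9:0 ⇒ 5.
Reduction 7 − 5 = 2.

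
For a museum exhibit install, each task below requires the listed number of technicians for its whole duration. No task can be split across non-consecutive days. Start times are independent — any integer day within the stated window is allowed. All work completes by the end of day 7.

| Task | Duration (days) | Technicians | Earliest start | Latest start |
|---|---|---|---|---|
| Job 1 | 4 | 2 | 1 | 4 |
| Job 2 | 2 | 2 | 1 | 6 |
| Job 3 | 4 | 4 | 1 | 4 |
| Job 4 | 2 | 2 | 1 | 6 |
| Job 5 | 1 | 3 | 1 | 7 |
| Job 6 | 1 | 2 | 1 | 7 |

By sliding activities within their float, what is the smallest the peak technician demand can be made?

6

Early-start (Job 1@1, Job 2@1, Job 3@1, Job 4@1, Job 5@1, Job 6@1) gives peak 15: d1:15  d2:10  d3:6  d4:6  d5:0  d6:0  d7:0.
Shift Job 3→3, Job 5→7, Job 6→5.
Schedule Job 1@1, Job 2@1, Job 3@3, Job 4@1, Job 5@7, Job 6@5: d1:6  d2:6  d3:6  d4:6  d5:6  d6:4  d7:3 — peak 6.
Total technician-days = 37 over 7 days ⇒ peak ≥ ⌈37/7⌉ = 6, so 6 is optimal.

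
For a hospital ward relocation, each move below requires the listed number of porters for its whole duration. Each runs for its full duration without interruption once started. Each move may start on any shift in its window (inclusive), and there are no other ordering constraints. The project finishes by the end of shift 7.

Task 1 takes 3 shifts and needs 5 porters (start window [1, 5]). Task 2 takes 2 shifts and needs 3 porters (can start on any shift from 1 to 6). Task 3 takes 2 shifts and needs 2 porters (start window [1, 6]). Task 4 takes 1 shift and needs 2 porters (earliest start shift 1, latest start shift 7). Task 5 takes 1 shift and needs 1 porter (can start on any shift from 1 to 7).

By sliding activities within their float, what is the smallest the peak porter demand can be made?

5

Early-start (Task 1@1, Task 2@1, Task 3@1, Task 4@1, Task 5@1) gives peak 13: s1:13  s2:10  s3:5  s4:0  s5:0  s6:0  s7:0.
Shift Task 2→4, Task 3→4, Task 4→6, Task 5→6.
Schedule Task 1@1, Task 2@4, Task 3@4, Task 4@6, Task 5@6: s1:5  s2:5  s3:5  s4:5  s5:5  s6:3  s7:0 — peak 5.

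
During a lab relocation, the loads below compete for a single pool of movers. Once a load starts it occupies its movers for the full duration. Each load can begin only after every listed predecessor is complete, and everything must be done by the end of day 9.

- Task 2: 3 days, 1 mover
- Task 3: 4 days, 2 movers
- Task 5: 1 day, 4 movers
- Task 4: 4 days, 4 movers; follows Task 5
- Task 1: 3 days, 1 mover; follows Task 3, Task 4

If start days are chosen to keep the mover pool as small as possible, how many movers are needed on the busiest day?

Early-start (Task 2@1, Task 3@1, Task 5@1, Task 4@2, Task 1@6) gives peak 7: d1:7  d2:7  d3:7  d4:6  d5:4  d6:1  d7:1  d8:1  d9:0.
Shift Task 2→5.
Schedule Task 2@5, Task 3@1, Task 5@1, Task 4@2, Task 1@6: d1:6  d2:6  d3:6  d4:6  d5:5  d6:2  d7:2  d8:1  d9:0 — peak 6.

6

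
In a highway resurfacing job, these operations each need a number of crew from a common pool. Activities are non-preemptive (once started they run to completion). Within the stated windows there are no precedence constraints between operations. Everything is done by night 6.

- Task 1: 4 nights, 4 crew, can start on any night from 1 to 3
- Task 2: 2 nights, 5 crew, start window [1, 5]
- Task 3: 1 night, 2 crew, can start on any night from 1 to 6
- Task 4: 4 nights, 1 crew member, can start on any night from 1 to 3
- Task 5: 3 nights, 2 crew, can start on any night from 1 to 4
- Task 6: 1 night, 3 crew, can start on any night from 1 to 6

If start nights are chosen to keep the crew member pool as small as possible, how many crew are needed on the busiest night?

Early-start (Task 1@1, Task 2@1, Task 3@1, Task 4@1, Task 5@1, Task 6@1) gives peak 17: n1:17  n2:12  n3:7  n4:5  n5:0  n6:0.
Shift Task 2→5, Task 3→6, Task 4→2, Task 5→2.
Schedule Task 1@1, Task 2@5, Task 3@6, Task 4@2, Task 5@2, Task 6@1: n1:7  n2:7  n3:7  n4:7  n5:6  n6:7 — peak 7.
Total crew member-nights = 41 over 6 nights ⇒ peak ≥ ⌈41/6⌉ = 7, so 7 is optimal.

7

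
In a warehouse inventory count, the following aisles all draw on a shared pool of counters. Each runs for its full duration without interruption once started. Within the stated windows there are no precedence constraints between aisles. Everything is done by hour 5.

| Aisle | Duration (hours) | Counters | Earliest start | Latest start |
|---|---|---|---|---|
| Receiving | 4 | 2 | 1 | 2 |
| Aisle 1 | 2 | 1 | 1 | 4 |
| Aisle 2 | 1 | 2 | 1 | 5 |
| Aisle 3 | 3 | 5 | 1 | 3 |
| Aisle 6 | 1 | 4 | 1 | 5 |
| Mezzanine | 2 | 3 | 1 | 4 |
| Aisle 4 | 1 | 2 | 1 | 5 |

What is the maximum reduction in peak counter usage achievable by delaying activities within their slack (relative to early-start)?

Early-start peak: h1:19  h2:11  h3:7  h4:2  h5:0 ⇒ 19.
Leveled (Receiving@1, Aisle 1@1, Aisle 2@1, Aisle 3@3, Aisle 6@5, Mezzanine@1, Aisle 4@2): h1:8  h2:8  h3:7  h4:7  h5:9 ⇒ 9.
Reduction 19 − 9 = 10.

10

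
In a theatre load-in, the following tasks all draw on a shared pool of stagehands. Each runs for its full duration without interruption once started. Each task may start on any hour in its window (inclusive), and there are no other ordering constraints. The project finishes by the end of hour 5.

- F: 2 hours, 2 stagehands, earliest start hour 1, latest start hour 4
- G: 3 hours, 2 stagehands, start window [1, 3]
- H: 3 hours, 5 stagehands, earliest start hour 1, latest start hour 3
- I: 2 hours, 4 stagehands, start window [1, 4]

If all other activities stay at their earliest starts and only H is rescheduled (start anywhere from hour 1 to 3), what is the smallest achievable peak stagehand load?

H@1: h1:13  h2:13  h3:7  h4:0  h5:0 → peak 13
H@2: h1:8  h2:13  h3:7  h4:5  h5:0 → peak 13
H@3: h1:8  h2:8  h3:7  h4:5  h5:5 → peak 8
Best is H@3, peak 8.

8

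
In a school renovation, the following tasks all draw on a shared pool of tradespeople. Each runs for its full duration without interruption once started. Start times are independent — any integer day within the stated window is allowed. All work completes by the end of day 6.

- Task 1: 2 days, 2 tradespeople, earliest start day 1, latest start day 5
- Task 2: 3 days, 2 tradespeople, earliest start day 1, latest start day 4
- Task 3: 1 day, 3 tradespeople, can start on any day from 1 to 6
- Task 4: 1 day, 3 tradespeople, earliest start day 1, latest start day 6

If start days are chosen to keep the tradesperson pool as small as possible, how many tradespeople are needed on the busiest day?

4

Early-start (Task 1@1, Task 2@1, Task 3@1, Task 4@1) gives peak 10: d1:10  d2:4  d3:2  d4:0  d5:0  d6:0.
Shift Task 3→4, Task 4→5.
Schedule Task 1@1, Task 2@1, Task 3@4, Task 4@5: d1:4  d2:4  d3:2  d4:3  d5:3  d6:0 — peak 4.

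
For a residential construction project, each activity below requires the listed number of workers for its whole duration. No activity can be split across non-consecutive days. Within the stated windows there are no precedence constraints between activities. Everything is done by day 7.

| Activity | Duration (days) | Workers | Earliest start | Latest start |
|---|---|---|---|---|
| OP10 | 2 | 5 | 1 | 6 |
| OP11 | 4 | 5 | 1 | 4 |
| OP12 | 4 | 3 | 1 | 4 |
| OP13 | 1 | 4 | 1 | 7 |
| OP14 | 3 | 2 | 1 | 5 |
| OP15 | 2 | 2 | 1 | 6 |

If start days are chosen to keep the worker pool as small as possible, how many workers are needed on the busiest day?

9

Early-start (OP10@1, OP11@1, OP12@1, OP13@1, OP14@1, OP15@1) gives peak 21: d1:21  d2:17  d3:10  d4:8  d5:0  d6:0  d7:0.
Shift OP11→3, OP13→7, OP14→5, OP15→5.
Schedule OP10@1, OP11@3, OP12@1, OP13@7, OP14@5, OP15@5: d1:8  d2:8  d3:8  d4:8  d5:9  d6:9  d7:6 — peak 9.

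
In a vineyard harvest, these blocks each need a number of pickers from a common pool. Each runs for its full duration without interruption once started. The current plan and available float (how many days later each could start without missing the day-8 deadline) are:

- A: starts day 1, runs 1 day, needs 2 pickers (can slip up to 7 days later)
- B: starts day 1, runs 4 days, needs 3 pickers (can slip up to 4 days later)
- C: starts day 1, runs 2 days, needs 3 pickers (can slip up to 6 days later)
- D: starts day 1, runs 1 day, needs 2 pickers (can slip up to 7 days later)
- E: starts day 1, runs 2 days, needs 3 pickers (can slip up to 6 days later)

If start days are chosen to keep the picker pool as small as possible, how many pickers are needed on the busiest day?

5

Early-start (A@1, B@1, C@1, D@1, E@1) gives peak 13: d1:13  d2:9  d3:3  d4:3  d5:0  d6:0  d7:0  d8:0.
Shift C→5, D→2, E→7.
Schedule A@1, B@1, C@5, D@2, E@7: d1:5  d2:5  d3:3  d4:3  d5:3  d6:3  d7:3  d8:3 — peak 5.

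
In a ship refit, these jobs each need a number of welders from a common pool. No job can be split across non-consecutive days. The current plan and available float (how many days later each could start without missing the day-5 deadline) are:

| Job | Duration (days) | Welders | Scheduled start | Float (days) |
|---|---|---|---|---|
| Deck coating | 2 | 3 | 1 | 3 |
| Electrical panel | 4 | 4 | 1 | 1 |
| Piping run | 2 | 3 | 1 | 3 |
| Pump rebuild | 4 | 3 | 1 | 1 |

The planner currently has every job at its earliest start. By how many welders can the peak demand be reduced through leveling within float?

Early-start peak: d1:13  d2:13  d3:7  d4:7  d5:0 ⇒ 13.
Leveled (Deck coating@1, Electrical panel@1, Piping run@3, Pump rebuild@1): d1:10  d2:10  d3:10  d4:10  d5:0 ⇒ 10.
Reduction 13 − 10 = 3.

3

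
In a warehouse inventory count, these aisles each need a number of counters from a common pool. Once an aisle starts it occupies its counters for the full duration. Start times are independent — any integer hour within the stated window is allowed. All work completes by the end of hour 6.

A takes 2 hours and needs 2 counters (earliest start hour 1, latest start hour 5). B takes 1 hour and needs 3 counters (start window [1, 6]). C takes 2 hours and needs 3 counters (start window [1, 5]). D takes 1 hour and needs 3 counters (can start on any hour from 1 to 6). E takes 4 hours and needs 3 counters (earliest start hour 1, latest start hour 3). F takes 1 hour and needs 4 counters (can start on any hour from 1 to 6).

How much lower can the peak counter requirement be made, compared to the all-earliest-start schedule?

12

Early-start peak: h1:18  h2:8  h3:3  h4:3  h5:0  h6:0 ⇒ 18.
Leveled (A@1, B@1, C@3, D@5, E@2, F@6): h1:5  h2:5  h3:6  h4:6  h5:6  h6:4 ⇒ 6.
Reduction 18 − 6 = 12.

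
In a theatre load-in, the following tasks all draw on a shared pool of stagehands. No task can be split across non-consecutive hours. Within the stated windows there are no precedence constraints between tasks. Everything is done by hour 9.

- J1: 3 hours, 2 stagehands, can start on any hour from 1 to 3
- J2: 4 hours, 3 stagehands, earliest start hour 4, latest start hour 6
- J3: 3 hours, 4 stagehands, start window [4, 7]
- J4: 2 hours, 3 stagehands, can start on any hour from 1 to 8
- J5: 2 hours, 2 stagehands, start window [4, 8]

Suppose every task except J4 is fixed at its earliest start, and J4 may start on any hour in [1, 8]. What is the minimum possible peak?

J4@1: h1:5  h2:5  h3:2  h4:9  h5:9  h6:7  h7:3  h8:0  h9:0 → peak 9
J4@2: h1:2  h2:5  h3:5  h4:9  h5:9  h6:7  h7:3  h8:0  h9:0 → peak 9
J4@3: h1:2  h2:2  h3:5  h4:12  h5:9  h6:7  h7:3  h8:0  h9:0 → peak 12
J4@4: h1:2  h2:2  h3:2  h4:12  h5:12  h6:7  h7:3  h8:0  h9:0 → peak 12
J4@5: h1:2  h2:2  h3:2  h4:9  h5:12  h6:10  h7:3  h8:0  h9:0 → peak 12
J4@6: h1:2  h2:2  h3:2  h4:9  h5:9  h6:10  h7:6  h8:0  h9:0 → peak 10
J4@7: h1:2  h2:2  h3:2  h4:9  h5:9  h6:7  h7:6  h8:3  h9:0 → peak 9
J4@8: h1:2  h2:2  h3:2  h4:9  h5:9  h6:7  h7:3  h8:3  h9:3 → peak 9
Best is J4@1, peak 9.

9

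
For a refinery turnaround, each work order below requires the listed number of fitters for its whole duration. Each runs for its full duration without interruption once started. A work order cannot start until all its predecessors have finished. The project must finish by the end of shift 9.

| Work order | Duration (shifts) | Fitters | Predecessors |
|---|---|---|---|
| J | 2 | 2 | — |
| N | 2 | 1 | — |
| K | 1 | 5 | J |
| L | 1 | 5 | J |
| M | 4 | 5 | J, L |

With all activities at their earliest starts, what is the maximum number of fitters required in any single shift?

10

Early-start schedule: J@1, N@1, K@3, L@3, M@4.
Load per shift: shift 1: 3, shift 2: 3, shift 3: 10, shift 4: 5, shift 5: 5, shift 6: 5, shift 7: 5, shift 8: 0, shift 9: 0.
Peak is 10.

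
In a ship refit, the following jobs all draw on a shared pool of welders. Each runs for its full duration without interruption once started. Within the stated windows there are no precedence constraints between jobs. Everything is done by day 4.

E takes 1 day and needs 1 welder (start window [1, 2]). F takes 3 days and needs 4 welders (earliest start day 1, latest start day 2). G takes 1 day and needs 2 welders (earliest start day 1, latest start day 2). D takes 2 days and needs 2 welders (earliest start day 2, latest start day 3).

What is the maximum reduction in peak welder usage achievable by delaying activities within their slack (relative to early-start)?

Early-start peak: d1:7  d2:6  d3:6  d4:0 ⇒ 7.
Leveled (E@1, F@1, G@2, D@3): d1:5  d2:6  d3:6  d4:2 ⇒ 6.
Reduction 7 − 6 = 1.

1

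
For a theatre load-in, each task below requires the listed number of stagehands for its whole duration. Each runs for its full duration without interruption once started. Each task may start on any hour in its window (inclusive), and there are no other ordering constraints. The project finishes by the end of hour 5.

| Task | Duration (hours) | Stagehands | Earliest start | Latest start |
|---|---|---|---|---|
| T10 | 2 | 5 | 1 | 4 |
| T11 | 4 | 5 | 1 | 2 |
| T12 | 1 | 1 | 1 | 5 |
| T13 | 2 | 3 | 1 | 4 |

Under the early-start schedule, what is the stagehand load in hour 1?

14

At early start, hour 1 has: T10, T11, T12, T13.
Demand: 5 + 5 + 1 + 3 = 14.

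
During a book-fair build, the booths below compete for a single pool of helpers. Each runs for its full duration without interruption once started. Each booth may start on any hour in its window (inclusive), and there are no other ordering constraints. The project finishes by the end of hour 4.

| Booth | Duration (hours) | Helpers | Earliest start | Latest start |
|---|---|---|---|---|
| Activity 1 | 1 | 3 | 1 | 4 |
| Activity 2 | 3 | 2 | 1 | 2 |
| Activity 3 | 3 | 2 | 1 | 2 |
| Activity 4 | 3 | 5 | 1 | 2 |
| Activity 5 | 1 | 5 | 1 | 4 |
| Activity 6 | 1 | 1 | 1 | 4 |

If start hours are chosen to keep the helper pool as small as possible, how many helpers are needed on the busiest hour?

Early-start (Activity 1@1, Activity 2@1, Activity 3@1, Activity 4@1, Activity 5@1, Activity 6@1) gives peak 18: h1:18  h2:9  h3:9  h4:0.
Shift Activity 2→2, Activity 3→2, Activity 5→4.
Schedule Activity 1@1, Activity 2@2, Activity 3@2, Activity 4@1, Activity 5@4, Activity 6@1: h1:9  h2:9  h3:9  h4:9 — peak 9.
Total helper-hours = 36 over 4 hours ⇒ peak ≥ ⌈36/4⌉ = 9, so 9 is optimal.

9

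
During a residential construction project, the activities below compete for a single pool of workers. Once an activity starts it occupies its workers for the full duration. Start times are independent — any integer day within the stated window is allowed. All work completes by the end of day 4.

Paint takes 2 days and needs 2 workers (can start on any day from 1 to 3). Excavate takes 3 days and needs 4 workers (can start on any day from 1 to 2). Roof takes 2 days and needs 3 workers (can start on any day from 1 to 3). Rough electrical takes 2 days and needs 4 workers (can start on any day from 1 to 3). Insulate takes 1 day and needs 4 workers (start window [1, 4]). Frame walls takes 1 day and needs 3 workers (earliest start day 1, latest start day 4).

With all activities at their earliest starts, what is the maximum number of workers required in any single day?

20

Early-start schedule: Paint@1, Excavate@1, Roof@1, Rough electrical@1, Insulate@1, Frame walls@1.
Load per day: day 1: 20, day 2: 13, day 3: 4, day 4: 0.
Peak is 20.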